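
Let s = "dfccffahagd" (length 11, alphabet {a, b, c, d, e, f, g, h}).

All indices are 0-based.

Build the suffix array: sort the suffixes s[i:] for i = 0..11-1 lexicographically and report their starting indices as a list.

rank | idx | suffix
   0 |   8 | agd
   1 |   6 | ahagd
   2 |   2 | ccffahagd
   3 |   3 | cffahagd
   4 |  10 | d
   5 |   0 | dfccffahagd
   6 |   5 | fahagd
   7 |   1 | fccffahagd
   8 |   4 | ffahagd
   9 |   9 | gd
  10 |   7 | hagd

[8, 6, 2, 3, 10, 0, 5, 1, 4, 9, 7]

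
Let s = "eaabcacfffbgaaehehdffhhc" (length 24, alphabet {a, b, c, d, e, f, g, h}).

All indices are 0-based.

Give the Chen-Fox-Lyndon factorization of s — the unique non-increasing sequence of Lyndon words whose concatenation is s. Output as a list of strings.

emit factor 1: 'e' (i=0, period=1)
emit factor 2: 'aabcacfffbgaaehehdffhhc' (i=1, period=23)

["e", "aabcacfffbgaaehehdffhhc"]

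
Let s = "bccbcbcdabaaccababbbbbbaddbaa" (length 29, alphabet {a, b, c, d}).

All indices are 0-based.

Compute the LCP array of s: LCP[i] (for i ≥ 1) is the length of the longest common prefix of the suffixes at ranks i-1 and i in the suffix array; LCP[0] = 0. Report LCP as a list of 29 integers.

[0, 1, 2, 1, 3, 2, 1, 1, 0, 3, 2, 2, 1, 2, 3, 4, 5, 1, 2, 2, 0, 1, 3, 1, 2, 1, 0, 1, 1]

rank | idx | suffix
   0 |  28 | a
   1 |  27 | aa
   2 |  10 | aaccababbbbbbaddbaa
   3 |   8 | abaaccababbbbbbaddbaa
   4 |  14 | ababbbbbbaddbaa
   5 |  16 | abbbbbbaddbaa
   6 |  11 | accababbbbbbaddbaa
   7 |  23 | addbaa
   8 |  26 | baa
   9 |   9 | baaccababbbbbbaddbaa
  10 |  15 | babbbbbbaddbaa
  11 |  22 | baddbaa
  12 |  21 | bbaddbaa
  13 |  20 | bbbaddbaa
  14 |  19 | bbbbaddbaa
  15 |  18 | bbbbbaddbaa
  16 |  17 | bbbbbbaddbaa
  17 |   3 | bcbcdabaaccababbbbbbaddbaa
  18 |   0 | bccbcbcdabaaccababbbbbbaddbaa
  19 |   5 | bcdabaaccababbbbbbaddbaa
  20 |  13 | cababbbbbbaddbaa
  21 |   2 | cbcbcdabaaccababbbbbbaddbaa
  22 |   4 | cbcdabaaccababbbbbbaddbaa
  23 |  12 | ccababbbbbbaddbaa
  24 |   1 | ccbcbcdabaaccababbbbbbaddbaa
  25 |   6 | cdabaaccababbbbbbaddbaa
  26 |   7 | dabaaccababbbbbbaddbaa
  27 |  25 | dbaa
  28 |  24 | ddbaa

SA = [28, 27, 10, 8, 14, 16, 11, 23, 26, 9, 15, 22, 21, 20, 19, 18, 17, 3, 0, 5, 13, 2, 4, 12, 1, 6, 7, 25, 24]
rank  pair      lcp
   1  s[28:],s[27:]  1  'a'
   2  s[27:],s[10:]  2  'aa'
   3  s[10:],s[8:]  1  'a'
   4  s[8:],s[14:]  3  'aba'
   5  s[14:],s[16:]  2  'ab'
   6  s[16:],s[11:]  1  'a'
   7  s[11:],s[23:]  1  'a'
   8  s[23:],s[26:]  0  ''
   9  s[26:],s[9:]  3  'baa'
  10  s[9:],s[15:]  2  'ba'
  11  s[15:],s[22:]  2  'ba'
  12  s[22:],s[21:]  1  'b'
  13  s[21:],s[20:]  2  'bb'
  14  s[20:],s[19:]  3  'bbb'
  15  s[19:],s[18:]  4  'bbbb'
  16  s[18:],s[17:]  5  'bbbbb'
  17  s[17:],s[3:]  1  'b'
  18  s[3:],s[0:]  2  'bc'
  19  s[0:],s[5:]  2  'bc'
  20  s[5:],s[13:]  0  ''
  21  s[13:],s[2:]  1  'c'
  22  s[2:],s[4:]  3  'cbc'
  23  s[4:],s[12:]  1  'c'
  24  s[12:],s[1:]  2  'cc'
  25  s[1:],s[6:]  1  'c'
  26  s[6:],s[7:]  0  ''
  27  s[7:],s[25:]  1  'd'
  28  s[25:],s[24:]  1  'd'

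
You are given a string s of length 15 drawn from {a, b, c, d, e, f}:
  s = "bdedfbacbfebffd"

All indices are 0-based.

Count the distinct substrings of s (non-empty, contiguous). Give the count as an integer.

rank→(start, suffix):
  0 → (6, 'acbfebffd')
  1 → (5, 'bacbfebffd')
  2 → (0, 'bdedfbacbfebffd')
  3 → (8, 'bfebffd')
  4 → (11, 'bffd')
  5 → (7, 'cbfebffd')
  6 → (14, 'd')
  7 → (1, 'dedfbacbfebffd')
  8 → (3, 'dfbacbfebffd')
  9 → (10, 'ebffd')
  10 → (2, 'edfbacbfebffd')
  11 → (4, 'fbacbfebffd')
  12 → (13, 'fd')
  13 → (9, 'febffd')
  14 → (12, 'ffd')

SA = [6, 5, 0, 8, 11, 7, 14, 1, 3, 10, 2, 4, 13, 9, 12]
rank  pair      lcp
   1  s[6:],s[5:]  0  ''
   2  s[5:],s[0:]  1  'b'
   3  s[0:],s[8:]  1  'b'
   4  s[8:],s[11:]  2  'bf'
   5  s[11:],s[7:]  0  ''
   6  s[7:],s[14:]  0  ''
   7  s[14:],s[1:]  1  'd'
   8  s[1:],s[3:]  1  'd'
   9  s[3:],s[10:]  0  ''
  10  s[10:],s[2:]  1  'e'
  11  s[2:],s[4:]  0  ''
  12  s[4:],s[13:]  1  'f'
  13  s[13:],s[9:]  1  'f'
  14  s[9:],s[12:]  1  'f'

n(n+1)/2 = 15·16/2 = 120
Σ LCP = 0 + 0 + 1 + 1 + 2 + 0 + 0 + 1 + 1 + 0 + 1 + 0 + 1 + 1 + 1 = 10
distinct = 120 − 10 = 110

110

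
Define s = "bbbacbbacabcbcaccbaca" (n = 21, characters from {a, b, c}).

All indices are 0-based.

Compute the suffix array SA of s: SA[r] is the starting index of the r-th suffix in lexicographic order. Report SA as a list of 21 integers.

rank→(start, suffix):
  0 → (20, 'a')
  1 → (9, 'abcbcaccbaca')
  2 → (18, 'aca')
  3 → (7, 'acabcbcaccbaca')
  4 → (3, 'acbbacabcbcaccbaca')
  5 → (14, 'accbaca')
  6 → (17, 'baca')
  7 → (6, 'bacabcbcaccbaca')
  8 → (2, 'bacbbacabcbcaccbaca')
  9 → (5, 'bbacabcbcaccbaca')
  10 → (1, 'bbacbbacabcbcaccbaca')
  11 → (0, 'bbbacbbacabcbcaccbaca')
  12 → (12, 'bcaccbaca')
  13 → (10, 'bcbcaccbaca')
  14 → (19, 'ca')
  15 → (8, 'cabcbcaccbaca')
  16 → (13, 'caccbaca')
  17 → (16, 'cbaca')
  18 → (4, 'cbbacabcbcaccbaca')
  19 → (11, 'cbcaccbaca')
  20 → (15, 'ccbaca')

[20, 9, 18, 7, 3, 14, 17, 6, 2, 5, 1, 0, 12, 10, 19, 8, 13, 16, 4, 11, 15]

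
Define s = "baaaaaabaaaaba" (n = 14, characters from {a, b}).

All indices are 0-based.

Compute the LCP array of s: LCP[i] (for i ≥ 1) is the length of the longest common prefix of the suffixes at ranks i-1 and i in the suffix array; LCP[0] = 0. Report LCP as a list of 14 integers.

rank→(start, suffix):
  0 → (13, 'a')
  1 → (1, 'aaaaaabaaaaba')
  2 → (2, 'aaaaabaaaaba')
  3 → (8, 'aaaaba')
  4 → (3, 'aaaabaaaaba')
  5 → (9, 'aaaba')
  6 → (4, 'aaabaaaaba')
  7 → (10, 'aaba')
  8 → (5, 'aabaaaaba')
  9 → (11, 'aba')
  10 → (6, 'abaaaaba')
  11 → (12, 'ba')
  12 → (0, 'baaaaaabaaaaba')
  13 → (7, 'baaaaba')

SA = [13, 1, 2, 8, 3, 9, 4, 10, 5, 11, 6, 12, 0, 7]
[i] adj suffixes → lcp
  [1] 13/1 → 1 ('a')
  [2] 1/2 → 5 ('aaaaa')
  [3] 2/8 → 4 ('aaaa')
  [4] 8/3 → 6 ('aaaaba')
  [5] 3/9 → 3 ('aaa')
  [6] 9/4 → 5 ('aaaba')
  [7] 4/10 → 2 ('aa')
  [8] 10/5 → 4 ('aaba')
  [9] 5/11 → 1 ('a')
  [10] 11/6 → 3 ('aba')
  [11] 6/12 → 0 ('')
  [12] 12/0 → 2 ('ba')
  [13] 0/7 → 5 ('baaaa')

[0, 1, 5, 4, 6, 3, 5, 2, 4, 1, 3, 0, 2, 5]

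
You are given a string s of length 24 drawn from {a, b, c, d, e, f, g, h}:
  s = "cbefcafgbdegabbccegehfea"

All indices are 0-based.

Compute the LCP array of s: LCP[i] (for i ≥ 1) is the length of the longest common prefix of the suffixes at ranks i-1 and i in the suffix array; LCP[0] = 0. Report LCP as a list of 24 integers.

rank | idx | suffix
   0 |  23 | a
   1 |  12 | abbccegehfea
   2 |   5 | afgbdegabbccegehfea
   3 |  13 | bbccegehfea
   4 |  14 | bccegehfea
   5 |   8 | bdegabbccegehfea
   6 |   1 | befcafgbdegabbccegehfea
   7 |   4 | cafgbdegabbccegehfea
   8 |   0 | cbefcafgbdegabbccegehfea
   9 |  15 | ccegehfea
  10 |  16 | cegehfea
  11 |   9 | degabbccegehfea
  12 |  22 | ea
  13 |   2 | efcafgbdegabbccegehfea
  14 |  10 | egabbccegehfea
  15 |  17 | egehfea
  16 |  19 | ehfea
  17 |   3 | fcafgbdegabbccegehfea
  18 |  21 | fea
  19 |   6 | fgbdegabbccegehfea
  20 |  11 | gabbccegehfea
  21 |   7 | gbdegabbccegehfea
  22 |  18 | gehfea
  23 |  20 | hfea

SA = [23, 12, 5, 13, 14, 8, 1, 4, 0, 15, 16, 9, 22, 2, 10, 17, 19, 3, 21, 6, 11, 7, 18, 20]
i: (SA[i-1],SA[i]) lcp shared
  1: (23,12) 1 'a'
  2: (12,5) 1 'a'
  3: (5,13) 0 ''
  4: (13,14) 1 'b'
  5: (14,8) 1 'b'
  6: (8,1) 1 'b'
  7: (1,4) 0 ''
  8: (4,0) 1 'c'
  9: (0,15) 1 'c'
  10: (15,16) 1 'c'
  11: (16,9) 0 ''
  12: (9,22) 0 ''
  13: (22,2) 1 'e'
  14: (2,10) 1 'e'
  15: (10,17) 2 'eg'
  16: (17,19) 1 'e'
  17: (19,3) 0 ''
  18: (3,21) 1 'f'
  19: (21,6) 1 'f'
  20: (6,11) 0 ''
  21: (11,7) 1 'g'
  22: (7,18) 1 'g'
  23: (18,20) 0 ''

[0, 1, 1, 0, 1, 1, 1, 0, 1, 1, 1, 0, 0, 1, 1, 2, 1, 0, 1, 1, 0, 1, 1, 0]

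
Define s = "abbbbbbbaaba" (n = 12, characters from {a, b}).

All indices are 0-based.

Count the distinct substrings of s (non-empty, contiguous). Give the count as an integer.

51

sorted suffixes:
  #0 SA[0]=11  'a'
  #1 SA[1]=8  'aaba'
  #2 SA[2]=9  'aba'
  #3 SA[3]=0  'abbbbbbbaaba'
  #4 SA[4]=10  'ba'
  #5 SA[5]=7  'baaba'
  #6 SA[6]=6  'bbaaba'
  #7 SA[7]=5  'bbbaaba'
  #8 SA[8]=4  'bbbbaaba'
  #9 SA[9]=3  'bbbbbaaba'
  #10 SA[10]=2  'bbbbbbaaba'
  #11 SA[11]=1  'bbbbbbbaaba'

SA = [11, 8, 9, 0, 10, 7, 6, 5, 4, 3, 2, 1]
[i] adj suffixes → lcp
  [1] 11/8 → 1 ('a')
  [2] 8/9 → 1 ('a')
  [3] 9/0 → 2 ('ab')
  [4] 0/10 → 0 ('')
  [5] 10/7 → 2 ('ba')
  [6] 7/6 → 1 ('b')
  [7] 6/5 → 2 ('bb')
  [8] 5/4 → 3 ('bbb')
  [9] 4/3 → 4 ('bbbb')
  [10] 3/2 → 5 ('bbbbb')
  [11] 2/1 → 6 ('bbbbbb')

n(n+1)/2 = 12·13/2 = 78
Σ LCP = 0 + 1 + 1 + 2 + 0 + 2 + 1 + 2 + 3 + 4 + 5 + 6 = 27
distinct = 78 − 27 = 51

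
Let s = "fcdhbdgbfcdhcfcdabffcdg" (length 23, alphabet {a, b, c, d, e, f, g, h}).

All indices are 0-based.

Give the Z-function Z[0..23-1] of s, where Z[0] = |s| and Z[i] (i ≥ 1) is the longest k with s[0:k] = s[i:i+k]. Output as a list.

Z[0]=23
i=1: fresh scan; Z[1]=0
i=2: fresh scan; Z[2]=0
i=3: fresh scan; Z[3]=0
i=4: fresh scan; Z[4]=0
i=5: fresh scan; Z[5]=0
i=6: fresh scan; Z[6]=0
i=7: fresh scan; Z[7]=0
i=8: fresh scan; Z[8]=4 extend→box=[8,12)
i=9: min(r-i=3, Z[1]=0)=0; Z[9]=0
i=10: min(r-i=2, Z[2]=0)=0; Z[10]=0
i=11: min(r-i=1, Z[3]=0)=0; Z[11]=0
i=12: fresh scan; Z[12]=0
i=13: fresh scan; Z[13]=3 extend→box=[13,16)
i=14: min(r-i=2, Z[1]=0)=0; Z[14]=0
i=15: min(r-i=1, Z[2]=0)=0; Z[15]=0
i=16: fresh scan; Z[16]=0
i=17: fresh scan; Z[17]=0
i=18: fresh scan; Z[18]=1 extend→box=[18,19)
i=19: fresh scan; Z[19]=3 extend→box=[19,22)
i=20: min(r-i=2, Z[1]=0)=0; Z[20]=0
i=21: min(r-i=1, Z[2]=0)=0; Z[21]=0
i=22: fresh scan; Z[22]=0

[23, 0, 0, 0, 0, 0, 0, 0, 4, 0, 0, 0, 0, 3, 0, 0, 0, 0, 1, 3, 0, 0, 0]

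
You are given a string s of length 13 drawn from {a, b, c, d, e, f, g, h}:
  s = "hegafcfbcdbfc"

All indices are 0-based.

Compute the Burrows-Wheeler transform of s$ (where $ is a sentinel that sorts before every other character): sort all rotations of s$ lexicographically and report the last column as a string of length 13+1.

rank  rotation        last
    0  $hegafcfbcdbfc  c
    1  afcfbcdbfc$heg  g
    2  bcdbfc$hegafcf  f
    3  bfc$hegafcfbcd  d
    4  c$hegafcfbcdbf  f
    5  cdbfc$hegafcfb  b
    6  cfbcdbfc$hegaf  f
    7  dbfc$hegafcfbc  c
    8  egafcfbcdbfc$h  h
    9  fbcdbfc$hegafc  c
   10  fc$hegafcfbcdb  b
   11  fcfbcdbfc$hega  a
   12  gafcfbcdbfc$he  e
   13  hegafcfbcdbfc$  $

cgfdfbfchcbae$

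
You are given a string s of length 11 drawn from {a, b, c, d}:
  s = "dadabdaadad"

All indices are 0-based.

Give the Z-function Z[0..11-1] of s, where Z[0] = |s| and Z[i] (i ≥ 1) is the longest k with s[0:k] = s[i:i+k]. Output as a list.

Z[0]=11
i=1: fresh scan; Z[1]=0
i=2: fresh scan; Z[2]=2 extend→box=[2,4)
i=3: min(r-i=1, Z[1]=0)=0; Z[3]=0
i=4: fresh scan; Z[4]=0
i=5: fresh scan; Z[5]=2 extend→box=[5,7)
i=6: min(r-i=1, Z[1]=0)=0; Z[6]=0
i=7: fresh scan; Z[7]=0
i=8: fresh scan; Z[8]=3 extend→box=[8,11)
i=9: min(r-i=2, Z[1]=0)=0; Z[9]=0
i=10: min(r-i=1, Z[2]=2)=1; Z[10]=1

[11, 0, 2, 0, 0, 2, 0, 0, 3, 0, 1]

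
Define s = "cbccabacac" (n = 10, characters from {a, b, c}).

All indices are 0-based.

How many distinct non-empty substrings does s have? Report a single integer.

46

sorted suffixes:
  #0 SA[0]=4  'abacac'
  #1 SA[1]=8  'ac'
  #2 SA[2]=6  'acac'
  #3 SA[3]=5  'bacac'
  #4 SA[4]=1  'bccabacac'
  #5 SA[5]=9  'c'
  #6 SA[6]=3  'cabacac'
  #7 SA[7]=7  'cac'
  #8 SA[8]=0  'cbccabacac'
  #9 SA[9]=2  'ccabacac'

SA = [4, 8, 6, 5, 1, 9, 3, 7, 0, 2]
i: (SA[i-1],SA[i]) lcp shared
  1: (4,8) 1 'a'
  2: (8,6) 2 'ac'
  3: (6,5) 0 ''
  4: (5,1) 1 'b'
  5: (1,9) 0 ''
  6: (9,3) 1 'c'
  7: (3,7) 2 'ca'
  8: (7,0) 1 'c'
  9: (0,2) 1 'c'

n(n+1)/2 = 10·11/2 = 55
Σ LCP = 0 + 1 + 2 + 0 + 1 + 0 + 1 + 2 + 1 + 1 = 9
distinct = 55 − 9 = 46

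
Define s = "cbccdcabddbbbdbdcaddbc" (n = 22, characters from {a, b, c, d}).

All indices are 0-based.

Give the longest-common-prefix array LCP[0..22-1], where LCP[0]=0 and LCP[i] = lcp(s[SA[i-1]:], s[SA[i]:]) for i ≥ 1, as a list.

[0, 1, 0, 2, 1, 2, 1, 2, 2, 0, 1, 2, 1, 1, 1, 0, 2, 2, 1, 3, 1, 3]

rank→(start, suffix):
  0 → (6, 'abddbbbdbdcaddbc')
  1 → (17, 'addbc')
  2 → (10, 'bbbdbdcaddbc')
  3 → (11, 'bbdbdcaddbc')
  4 → (20, 'bc')
  5 → (1, 'bccdcabddbbbdbdcaddbc')
  6 → (12, 'bdbdcaddbc')
  7 → (14, 'bdcaddbc')
  8 → (7, 'bddbbbdbdcaddbc')
  9 → (21, 'c')
  10 → (5, 'cabddbbbdbdcaddbc')
  11 → (16, 'caddbc')
  12 → (0, 'cbccdcabddbbbdbdcaddbc')
  13 → (2, 'ccdcabddbbbdbdcaddbc')
  14 → (3, 'cdcabddbbbdbdcaddbc')
  15 → (9, 'dbbbdbdcaddbc')
  16 → (19, 'dbc')
  17 → (13, 'dbdcaddbc')
  18 → (4, 'dcabddbbbdbdcaddbc')
  19 → (15, 'dcaddbc')
  20 → (8, 'ddbbbdbdcaddbc')
  21 → (18, 'ddbc')

SA = [6, 17, 10, 11, 20, 1, 12, 14, 7, 21, 5, 16, 0, 2, 3, 9, 19, 13, 4, 15, 8, 18]
rank  pair      lcp
   1  s[6:],s[17:]  1  'a'
   2  s[17:],s[10:]  0  ''
   3  s[10:],s[11:]  2  'bb'
   4  s[11:],s[20:]  1  'b'
   5  s[20:],s[1:]  2  'bc'
   6  s[1:],s[12:]  1  'b'
   7  s[12:],s[14:]  2  'bd'
   8  s[14:],s[7:]  2  'bd'
   9  s[7:],s[21:]  0  ''
  10  s[21:],s[5:]  1  'c'
  11  s[5:],s[16:]  2  'ca'
  12  s[16:],s[0:]  1  'c'
  13  s[0:],s[2:]  1  'c'
  14  s[2:],s[3:]  1  'c'
  15  s[3:],s[9:]  0  ''
  16  s[9:],s[19:]  2  'db'
  17  s[19:],s[13:]  2  'db'
  18  s[13:],s[4:]  1  'd'
  19  s[4:],s[15:]  3  'dca'
  20  s[15:],s[8:]  1  'd'
  21  s[8:],s[18:]  3  'ddb'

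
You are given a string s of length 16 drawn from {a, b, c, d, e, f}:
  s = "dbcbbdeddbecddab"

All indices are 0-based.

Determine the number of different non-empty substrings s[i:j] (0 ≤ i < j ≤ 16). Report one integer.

123

sorted suffixes:
  #0 SA[0]=14  'ab'
  #1 SA[1]=15  'b'
  #2 SA[2]=3  'bbdeddbecddab'
  #3 SA[3]=1  'bcbbdeddbecddab'
  #4 SA[4]=4  'bdeddbecddab'
  #5 SA[5]=9  'becddab'
  #6 SA[6]=2  'cbbdeddbecddab'
  #7 SA[7]=11  'cddab'
  #8 SA[8]=13  'dab'
  #9 SA[9]=0  'dbcbbdeddbecddab'
  #10 SA[10]=8  'dbecddab'
  #11 SA[11]=12  'ddab'
  #12 SA[12]=7  'ddbecddab'
  #13 SA[13]=5  'deddbecddab'
  #14 SA[14]=10  'ecddab'
  #15 SA[15]=6  'eddbecddab'

SA = [14, 15, 3, 1, 4, 9, 2, 11, 13, 0, 8, 12, 7, 5, 10, 6]
i: (SA[i-1],SA[i]) lcp shared
  1: (14,15) 0 ''
  2: (15,3) 1 'b'
  3: (3,1) 1 'b'
  4: (1,4) 1 'b'
  5: (4,9) 1 'b'
  6: (9,2) 0 ''
  7: (2,11) 1 'c'
  8: (11,13) 0 ''
  9: (13,0) 1 'd'
  10: (0,8) 2 'db'
  11: (8,12) 1 'd'
  12: (12,7) 2 'dd'
  13: (7,5) 1 'd'
  14: (5,10) 0 ''
  15: (10,6) 1 'e'

n(n+1)/2 = 16·17/2 = 136
Σ LCP = 0 + 0 + 1 + 1 + 1 + 1 + 0 + 1 + 0 + 1 + 2 + 1 + 2 + 1 + 0 + 1 = 13
distinct = 136 − 13 = 123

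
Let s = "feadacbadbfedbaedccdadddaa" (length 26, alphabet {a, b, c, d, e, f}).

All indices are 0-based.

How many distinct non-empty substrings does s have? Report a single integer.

322

rank | idx | suffix
   0 |  25 | a
   1 |  24 | aa
   2 |   4 | acbadbfedbaedccdadddaa
   3 |   2 | adacbadbfedbaedccdadddaa
   4 |   7 | adbfedbaedccdadddaa
   5 |  20 | adddaa
   6 |  14 | aedccdadddaa
   7 |   6 | badbfedbaedccdadddaa
   8 |  13 | baedccdadddaa
   9 |   9 | bfedbaedccdadddaa
  10 |   5 | cbadbfedbaedccdadddaa
  11 |  17 | ccdadddaa
  12 |  18 | cdadddaa
  13 |  23 | daa
  14 |   3 | dacbadbfedbaedccdadddaa
  15 |  19 | dadddaa
  16 |  12 | dbaedccdadddaa
  17 |   8 | dbfedbaedccdadddaa
  18 |  16 | dccdadddaa
  19 |  22 | ddaa
  20 |  21 | dddaa
  21 |   1 | eadacbadbfedbaedccdadddaa
  22 |  11 | edbaedccdadddaa
  23 |  15 | edccdadddaa
  24 |   0 | feadacbadbfedbaedccdadddaa
  25 |  10 | fedbaedccdadddaa

SA = [25, 24, 4, 2, 7, 20, 14, 6, 13, 9, 5, 17, 18, 23, 3, 19, 12, 8, 16, 22, 21, 1, 11, 15, 0, 10]
i: (SA[i-1],SA[i]) lcp shared
  1: (25,24) 1 'a'
  2: (24,4) 1 'a'
  3: (4,2) 1 'a'
  4: (2,7) 2 'ad'
  5: (7,20) 2 'ad'
  6: (20,14) 1 'a'
  7: (14,6) 0 ''
  8: (6,13) 2 'ba'
  9: (13,9) 1 'b'
  10: (9,5) 0 ''
  11: (5,17) 1 'c'
  12: (17,18) 1 'c'
  13: (18,23) 0 ''
  14: (23,3) 2 'da'
  15: (3,19) 2 'da'
  16: (19,12) 1 'd'
  17: (12,8) 2 'db'
  18: (8,16) 1 'd'
  19: (16,22) 1 'd'
  20: (22,21) 2 'dd'
  21: (21,1) 0 ''
  22: (1,11) 1 'e'
  23: (11,15) 2 'ed'
  24: (15,0) 0 ''
  25: (0,10) 2 'fe'

n(n+1)/2 = 26·27/2 = 351
Σ LCP = 0 + 1 + 1 + 1 + 2 + 2 + 1 + 0 + 2 + 1 + 0 + 1 + 1 + 0 + 2 + 2 + 1 + 2 + 1 + 1 + 2 + 0 + 1 + 2 + 0 + 2 = 29
distinct = 351 − 29 = 322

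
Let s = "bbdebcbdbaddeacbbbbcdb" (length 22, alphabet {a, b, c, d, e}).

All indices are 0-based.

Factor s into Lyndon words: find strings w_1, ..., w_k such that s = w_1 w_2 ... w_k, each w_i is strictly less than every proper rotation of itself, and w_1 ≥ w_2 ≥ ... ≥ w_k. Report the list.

emit factor 1: 'bbdebcbd' (i=0, period=8)
emit factor 2: 'b' (i=8, period=1)
emit factor 3: 'adde' (i=9, period=4)
emit factor 4: 'acbbbbcdb' (i=13, period=9)

["bbdebcbd", "b", "adde", "acbbbbcdb"]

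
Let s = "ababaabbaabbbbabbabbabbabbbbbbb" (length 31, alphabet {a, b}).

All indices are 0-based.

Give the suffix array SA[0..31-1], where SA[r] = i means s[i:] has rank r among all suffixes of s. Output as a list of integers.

[4, 8, 2, 0, 5, 14, 17, 20, 9, 23, 30, 3, 7, 1, 13, 16, 19, 22, 29, 6, 12, 15, 18, 21, 28, 11, 27, 10, 26, 25, 24]

rank | idx | suffix
   0 |   4 | aabbaabbbbabbabbabbabbbbbbb
   1 |   8 | aabbbbabbabbabbabbbbbbb
   2 |   2 | abaabbaabbbbabbabbabbabbbbbbb
   3 |   0 | ababaabbaabbbbabbabbabbabbbbbbb
   4 |   5 | abbaabbbbabbabbabbabbbbbbb
   5 |  14 | abbabbabbabbbbbbb
   6 |  17 | abbabbabbbbbbb
   7 |  20 | abbabbbbbbb
   8 |   9 | abbbbabbabbabbabbbbbbb
   9 |  23 | abbbbbbb
  10 |  30 | b
  11 |   3 | baabbaabbbbabbabbabbabbbbbbb
  12 |   7 | baabbbbabbabbabbabbbbbbb
  13 |   1 | babaabbaabbbbabbabbabbabbbbbbb
  14 |  13 | babbabbabbabbbbbbb
  15 |  16 | babbabbabbbbbbb
  16 |  19 | babbabbbbbbb
  17 |  22 | babbbbbbb
  18 |  29 | bb
  19 |   6 | bbaabbbbabbabbabbabbbbbbb
  20 |  12 | bbabbabbabbabbbbbbb
  21 |  15 | bbabbabbabbbbbbb
  22 |  18 | bbabbabbbbbbb
  23 |  21 | bbabbbbbbb
  24 |  28 | bbb
  25 |  11 | bbbabbabbabbabbbbbbb
  26 |  27 | bbbb
  27 |  10 | bbbbabbabbabbabbbbbbb
  28 |  26 | bbbbb
  29 |  25 | bbbbbb
  30 |  24 | bbbbbbb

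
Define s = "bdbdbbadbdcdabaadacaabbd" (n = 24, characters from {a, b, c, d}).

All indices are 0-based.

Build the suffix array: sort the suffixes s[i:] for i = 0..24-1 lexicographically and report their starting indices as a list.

[19, 14, 12, 20, 17, 15, 6, 13, 5, 4, 21, 22, 2, 0, 8, 18, 10, 23, 11, 16, 3, 1, 7, 9]

rank | idx | suffix
   0 |  19 | aabbd
   1 |  14 | aadacaabbd
   2 |  12 | abaadacaabbd
   3 |  20 | abbd
   4 |  17 | acaabbd
   5 |  15 | adacaabbd
   6 |   6 | adbdcdabaadacaabbd
   7 |  13 | baadacaabbd
   8 |   5 | badbdcdabaadacaabbd
   9 |   4 | bbadbdcdabaadacaabbd
  10 |  21 | bbd
  11 |  22 | bd
  12 |   2 | bdbbadbdcdabaadacaabbd
  13 |   0 | bdbdbbadbdcdabaadacaabbd
  14 |   8 | bdcdabaadacaabbd
  15 |  18 | caabbd
  16 |  10 | cdabaadacaabbd
  17 |  23 | d
  18 |  11 | dabaadacaabbd
  19 |  16 | dacaabbd
  20 |   3 | dbbadbdcdabaadacaabbd
  21 |   1 | dbdbbadbdcdabaadacaabbd
  22 |   7 | dbdcdabaadacaabbd
  23 |   9 | dcdabaadacaabbd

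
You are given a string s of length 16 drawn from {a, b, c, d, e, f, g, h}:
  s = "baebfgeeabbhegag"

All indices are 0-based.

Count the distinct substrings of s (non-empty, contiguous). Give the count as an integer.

126

rank | idx | suffix
   0 |   8 | abbhegag
   1 |   1 | aebfgeeabbhegag
   2 |  14 | ag
   3 |   0 | baebfgeeabbhegag
   4 |   9 | bbhegag
   5 |   3 | bfgeeabbhegag
   6 |  10 | bhegag
   7 |   7 | eabbhegag
   8 |   2 | ebfgeeabbhegag
   9 |   6 | eeabbhegag
  10 |  12 | egag
  11 |   4 | fgeeabbhegag
  12 |  15 | g
  13 |  13 | gag
  14 |   5 | geeabbhegag
  15 |  11 | hegag

SA = [8, 1, 14, 0, 9, 3, 10, 7, 2, 6, 12, 4, 15, 13, 5, 11]
rank  pair      lcp
   1  s[8:],s[1:]  1  'a'
   2  s[1:],s[14:]  1  'a'
   3  s[14:],s[0:]  0  ''
   4  s[0:],s[9:]  1  'b'
   5  s[9:],s[3:]  1  'b'
   6  s[3:],s[10:]  1  'b'
   7  s[10:],s[7:]  0  ''
   8  s[7:],s[2:]  1  'e'
   9  s[2:],s[6:]  1  'e'
  10  s[6:],s[12:]  1  'e'
  11  s[12:],s[4:]  0  ''
  12  s[4:],s[15:]  0  ''
  13  s[15:],s[13:]  1  'g'
  14  s[13:],s[5:]  1  'g'
  15  s[5:],s[11:]  0  ''

n(n+1)/2 = 16·17/2 = 136
Σ LCP = 0 + 1 + 1 + 0 + 1 + 1 + 1 + 0 + 1 + 1 + 1 + 0 + 0 + 1 + 1 + 0 = 10
distinct = 136 − 10 = 126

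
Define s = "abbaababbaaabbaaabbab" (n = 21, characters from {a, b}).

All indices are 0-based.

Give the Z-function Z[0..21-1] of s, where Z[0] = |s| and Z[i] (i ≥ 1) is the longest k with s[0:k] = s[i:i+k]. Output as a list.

Z[0]=21
i=1: outside box; Z[1]=0
i=2: outside box; Z[2]=0
i=3: outside box; Z[3]=1 scan→box=[3,4)
i=4: outside box; Z[4]=2 scan→box=[4,6)
i=5: min(r-i=1, Z[1]=0)=0; Z[5]=0
i=6: outside box; Z[6]=5 scan→box=[6,11)
i=7: min(r-i=4, Z[1]=0)=0; Z[7]=0
i=8: min(r-i=3, Z[2]=0)=0; Z[8]=0
i=9: min(r-i=2, Z[3]=1)=1; Z[9]=1
i=10: min(r-i=1, Z[4]=2)=1; Z[10]=1
i=11: outside box; Z[11]=5 scan→box=[11,16)
i=12: min(r-i=4, Z[1]=0)=0; Z[12]=0
i=13: min(r-i=3, Z[2]=0)=0; Z[13]=0
i=14: min(r-i=2, Z[3]=1)=1; Z[14]=1
i=15: min(r-i=1, Z[4]=2)=1; Z[15]=1
i=16: outside box; Z[16]=4 scan→box=[16,20)
i=17: min(r-i=3, Z[1]=0)=0; Z[17]=0
i=18: min(r-i=2, Z[2]=0)=0; Z[18]=0
i=19: min(r-i=1, Z[3]=1)=1; Z[19]=2 scan→box=[19,21)
i=20: min(r-i=1, Z[1]=0)=0; Z[20]=0

[21, 0, 0, 1, 2, 0, 5, 0, 0, 1, 1, 5, 0, 0, 1, 1, 4, 0, 0, 2, 0]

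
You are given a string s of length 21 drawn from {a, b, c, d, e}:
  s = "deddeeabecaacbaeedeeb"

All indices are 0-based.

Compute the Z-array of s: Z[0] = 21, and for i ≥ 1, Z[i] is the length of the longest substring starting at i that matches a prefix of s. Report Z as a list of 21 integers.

Z[0]=21
i=1: outside box; Z[1]=0
i=2: outside box; Z[2]=1 extend→box=[2,3)
i=3: outside box; Z[3]=2 extend→box=[3,5)
i=4: min(r-i=1, Z[1]=0)=0; Z[4]=0
i=5: outside box; Z[5]=0
i=6: outside box; Z[6]=0
i=7: outside box; Z[7]=0
i=8: outside box; Z[8]=0
i=9: outside box; Z[9]=0
i=10: outside box; Z[10]=0
i=11: outside box; Z[11]=0
i=12: outside box; Z[12]=0
i=13: outside box; Z[13]=0
i=14: outside box; Z[14]=0
i=15: outside box; Z[15]=0
i=16: outside box; Z[16]=0
i=17: outside box; Z[17]=2 extend→box=[17,19)
i=18: min(r-i=1, Z[1]=0)=0; Z[18]=0
i=19: outside box; Z[19]=0
i=20: outside box; Z[20]=0

[21, 0, 1, 2, 0, 0, 0, 0, 0, 0, 0, 0, 0, 0, 0, 0, 0, 2, 0, 0, 0]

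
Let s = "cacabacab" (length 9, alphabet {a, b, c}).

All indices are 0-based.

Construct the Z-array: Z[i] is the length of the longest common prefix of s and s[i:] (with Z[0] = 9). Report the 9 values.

[9, 0, 2, 0, 0, 0, 2, 0, 0]

Z[0]=9
i=1: fresh scan; Z[1]=0
i=2: fresh scan; Z[2]=2 extend→box=[2,4)
i=3: min(r-i=1, Z[1]=0)=0; Z[3]=0
i=4: fresh scan; Z[4]=0
i=5: fresh scan; Z[5]=0
i=6: fresh scan; Z[6]=2 extend→box=[6,8)
i=7: min(r-i=1, Z[1]=0)=0; Z[7]=0
i=8: fresh scan; Z[8]=0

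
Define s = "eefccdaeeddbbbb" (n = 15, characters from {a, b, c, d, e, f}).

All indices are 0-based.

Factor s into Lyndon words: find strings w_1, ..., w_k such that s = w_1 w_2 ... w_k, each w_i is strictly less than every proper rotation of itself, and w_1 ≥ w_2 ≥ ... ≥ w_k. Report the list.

emit factor 1: 'eef' (i=0, period=3)
emit factor 2: 'ccd' (i=3, period=3)
emit factor 3: 'aeeddbbbb' (i=6, period=9)

["eef", "ccd", "aeeddbbbb"]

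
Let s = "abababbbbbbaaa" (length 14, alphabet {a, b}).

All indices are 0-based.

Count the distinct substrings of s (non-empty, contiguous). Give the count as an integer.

75

sorted suffixes:
  #0 SA[0]=13  'a'
  #1 SA[1]=12  'aa'
  #2 SA[2]=11  'aaa'
  #3 SA[3]=0  'abababbbbbbaaa'
  #4 SA[4]=2  'ababbbbbbaaa'
  #5 SA[5]=4  'abbbbbbaaa'
  #6 SA[6]=10  'baaa'
  #7 SA[7]=1  'bababbbbbbaaa'
  #8 SA[8]=3  'babbbbbbaaa'
  #9 SA[9]=9  'bbaaa'
  #10 SA[10]=8  'bbbaaa'
  #11 SA[11]=7  'bbbbaaa'
  #12 SA[12]=6  'bbbbbaaa'
  #13 SA[13]=5  'bbbbbbaaa'

SA = [13, 12, 11, 0, 2, 4, 10, 1, 3, 9, 8, 7, 6, 5]
[i] adj suffixes → lcp
  [1] 13/12 → 1 ('a')
  [2] 12/11 → 2 ('aa')
  [3] 11/0 → 1 ('a')
  [4] 0/2 → 4 ('abab')
  [5] 2/4 → 2 ('ab')
  [6] 4/10 → 0 ('')
  [7] 10/1 → 2 ('ba')
  [8] 1/3 → 3 ('bab')
  [9] 3/9 → 1 ('b')
  [10] 9/8 → 2 ('bb')
  [11] 8/7 → 3 ('bbb')
  [12] 7/6 → 4 ('bbbb')
  [13] 6/5 → 5 ('bbbbb')

n(n+1)/2 = 14·15/2 = 105
Σ LCP = 0 + 1 + 2 + 1 + 4 + 2 + 0 + 2 + 3 + 1 + 2 + 3 + 4 + 5 = 30
distinct = 105 − 30 = 75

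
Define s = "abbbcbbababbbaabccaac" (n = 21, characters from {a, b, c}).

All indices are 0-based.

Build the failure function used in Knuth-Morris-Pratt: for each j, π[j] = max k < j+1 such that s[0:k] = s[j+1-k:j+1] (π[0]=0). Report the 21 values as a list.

[0, 0, 0, 0, 0, 0, 0, 1, 2, 1, 2, 3, 4, 1, 1, 2, 0, 0, 1, 1, 0]

π[0] = 0
j=1 s[j]='b': π[1]=0 (border '')
j=2 s[j]='b': π[2]=0 (border '')
j=3 s[j]='b': π[3]=0 (border '')
j=4 s[j]='c': π[4]=0 (border '')
j=5 s[j]='b': π[5]=0 (border '')
j=6 s[j]='b': π[6]=0 (border '')
j=7 s[j]='a': π[7]=1 (border 'a')
j=8 s[j]='b': π[8]=2 (border 'ab')
j=9 s[j]='a': k: 2→0; π[9]=1 (border 'a')
j=10 s[j]='b': π[10]=2 (border 'ab')
j=11 s[j]='b': π[11]=3 (border 'abb')
j=12 s[j]='b': π[12]=4 (border 'abbb')
j=13 s[j]='a': k: 4→0; π[13]=1 (border 'a')
j=14 s[j]='a': k: 1→0; π[14]=1 (border 'a')
j=15 s[j]='b': π[15]=2 (border 'ab')
j=16 s[j]='c': k: 2→0; π[16]=0 (border '')
j=17 s[j]='c': π[17]=0 (border '')
j=18 s[j]='a': π[18]=1 (border 'a')
j=19 s[j]='a': k: 1→0; π[19]=1 (border 'a')
j=20 s[j]='c': k: 1→0; π[20]=0 (border '')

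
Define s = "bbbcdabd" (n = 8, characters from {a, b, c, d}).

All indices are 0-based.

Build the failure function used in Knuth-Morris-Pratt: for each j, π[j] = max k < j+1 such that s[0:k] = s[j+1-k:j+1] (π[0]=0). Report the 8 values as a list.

[0, 1, 2, 0, 0, 0, 1, 0]

π[0] = 0
j=1 s[j]='b': π[1]=1 (border 'b')
j=2 s[j]='b': π[2]=2 (border 'bb')
j=3 s[j]='c': k: 2→1→0; π[3]=0 (border '')
j=4 s[j]='d': π[4]=0 (border '')
j=5 s[j]='a': π[5]=0 (border '')
j=6 s[j]='b': π[6]=1 (border 'b')
j=7 s[j]='d': k: 1→0; π[7]=0 (border '')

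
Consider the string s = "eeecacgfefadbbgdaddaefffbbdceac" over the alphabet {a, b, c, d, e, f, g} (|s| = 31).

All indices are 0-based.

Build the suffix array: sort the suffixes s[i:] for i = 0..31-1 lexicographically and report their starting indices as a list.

sorted suffixes:
  #0 SA[0]=29  'ac'
  #1 SA[1]=4  'acgfefadbbgdaddaefffbbdceac'
  #2 SA[2]=10  'adbbgdaddaefffbbdceac'
  #3 SA[3]=16  'addaefffbbdceac'
  #4 SA[4]=19  'aefffbbdceac'
  #5 SA[5]=24  'bbdceac'
  #6 SA[6]=12  'bbgdaddaefffbbdceac'
  #7 SA[7]=25  'bdceac'
  #8 SA[8]=13  'bgdaddaefffbbdceac'
  #9 SA[9]=30  'c'
  #10 SA[10]=3  'cacgfefadbbgdaddaefffbbdceac'
  #11 SA[11]=27  'ceac'
  #12 SA[12]=5  'cgfefadbbgdaddaefffbbdceac'
  #13 SA[13]=15  'daddaefffbbdceac'
  #14 SA[14]=18  'daefffbbdceac'
  #15 SA[15]=11  'dbbgdaddaefffbbdceac'
  #16 SA[16]=26  'dceac'
  #17 SA[17]=17  'ddaefffbbdceac'
  #18 SA[18]=28  'eac'
  #19 SA[19]=2  'ecacgfefadbbgdaddaefffbbdceac'
  #20 SA[20]=1  'eecacgfefadbbgdaddaefffbbdceac'
  #21 SA[21]=0  'eeecacgfefadbbgdaddaefffbbdceac'
  #22 SA[22]=8  'efadbbgdaddaefffbbdceac'
  #23 SA[23]=20  'efffbbdceac'
  #24 SA[24]=9  'fadbbgdaddaefffbbdceac'
  #25 SA[25]=23  'fbbdceac'
  #26 SA[26]=7  'fefadbbgdaddaefffbbdceac'
  #27 SA[27]=22  'ffbbdceac'
  #28 SA[28]=21  'fffbbdceac'
  #29 SA[29]=14  'gdaddaefffbbdceac'
  #30 SA[30]=6  'gfefadbbgdaddaefffbbdceac'

[29, 4, 10, 16, 19, 24, 12, 25, 13, 30, 3, 27, 5, 15, 18, 11, 26, 17, 28, 2, 1, 0, 8, 20, 9, 23, 7, 22, 21, 14, 6]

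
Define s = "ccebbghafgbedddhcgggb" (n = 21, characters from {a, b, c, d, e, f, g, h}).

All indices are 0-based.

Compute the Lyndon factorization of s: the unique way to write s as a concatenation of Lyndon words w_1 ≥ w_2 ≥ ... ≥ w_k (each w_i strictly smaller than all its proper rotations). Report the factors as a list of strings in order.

["cce", "bbgh", "afgbedddhcgggb"]

emit factor 1: 'cce' (i=0, period=3)
emit factor 2: 'bbgh' (i=3, period=4)
emit factor 3: 'afgbedddhcgggb' (i=7, period=14)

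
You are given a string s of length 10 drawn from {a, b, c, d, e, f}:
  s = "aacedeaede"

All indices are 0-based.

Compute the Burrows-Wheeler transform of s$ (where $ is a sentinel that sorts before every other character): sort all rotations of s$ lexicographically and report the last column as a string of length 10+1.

e$aeaeeddac

rank  rotation     last
    0  $aacedeaede  e
    1  aacedeaede$  $
    2  acedeaede$a  a
    3  aede$aacede  e
    4  cedeaede$aa  a
    5  de$aacedeae  e
    6  deaede$aace  e
    7  e$aacedeaed  d
    8  eaede$aaced  d
    9  ede$aacedea  a
   10  edeaede$aac  c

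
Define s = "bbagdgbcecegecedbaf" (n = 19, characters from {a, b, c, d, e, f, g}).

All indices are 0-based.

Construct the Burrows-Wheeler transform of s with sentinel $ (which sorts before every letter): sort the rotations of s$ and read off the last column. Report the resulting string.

fbbdb$gbeeeggcccadae

rank  rotation              last
    0  $bbagdgbcecegecedbaf  f
    1  af$bbagdgbcecegecedb  b
    2  agdgbcecegecedbaf$bb  b
    3  baf$bbagdgbcecegeced  d
    4  bagdgbcecegecedbaf$b  b
    5  bbagdgbcecegecedbaf$  $
    6  bcecegecedbaf$bbagdg  g
    7  cecegecedbaf$bbagdgb  b
    8  cedbaf$bbagdgbcecege  e
    9  cegecedbaf$bbagdgbce  e
   10  dbaf$bbagdgbcecegece  e
   11  dgbcecegecedbaf$bbag  g
   12  ecedbaf$bbagdgbceceg  g
   13  ecegecedbaf$bbagdgbc  c
   14  edbaf$bbagdgbcecegec  c
   15  egecedbaf$bbagdgbcec  c
   16  f$bbagdgbcecegecedba  a
   17  gbcecegecedbaf$bbagd  d
   18  gdgbcecegecedbaf$bba  a
   19  gecedbaf$bbagdgbcece  e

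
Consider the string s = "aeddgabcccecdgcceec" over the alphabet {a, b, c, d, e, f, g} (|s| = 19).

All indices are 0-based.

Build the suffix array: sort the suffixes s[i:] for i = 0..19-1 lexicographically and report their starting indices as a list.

[5, 0, 6, 18, 7, 8, 14, 11, 9, 15, 2, 3, 12, 17, 10, 1, 16, 4, 13]

rank | idx | suffix
   0 |   5 | abcccecdgcceec
   1 |   0 | aeddgabcccecdgcceec
   2 |   6 | bcccecdgcceec
   3 |  18 | c
   4 |   7 | cccecdgcceec
   5 |   8 | ccecdgcceec
   6 |  14 | cceec
   7 |  11 | cdgcceec
   8 |   9 | cecdgcceec
   9 |  15 | ceec
  10 |   2 | ddgabcccecdgcceec
  11 |   3 | dgabcccecdgcceec
  12 |  12 | dgcceec
  13 |  17 | ec
  14 |  10 | ecdgcceec
  15 |   1 | eddgabcccecdgcceec
  16 |  16 | eec
  17 |   4 | gabcccecdgcceec
  18 |  13 | gcceec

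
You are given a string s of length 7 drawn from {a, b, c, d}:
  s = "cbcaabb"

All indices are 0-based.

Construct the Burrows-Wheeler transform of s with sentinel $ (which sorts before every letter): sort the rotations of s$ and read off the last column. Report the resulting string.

bcabacb$

rank  rotation  last
    0  $cbcaabb  b
    1  aabb$cbc  c
    2  abb$cbca  a
    3  b$cbcaab  b
    4  bb$cbcaa  a
    5  bcaabb$c  c
    6  caabb$cb  b
    7  cbcaabb$  $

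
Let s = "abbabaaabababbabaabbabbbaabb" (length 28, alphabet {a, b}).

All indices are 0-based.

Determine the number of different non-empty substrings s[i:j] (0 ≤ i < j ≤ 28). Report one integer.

320

rank→(start, suffix):
  0 → (5, 'aaabababbabaabbabbbaabb')
  1 → (6, 'aabababbabaabbabbbaabb')
  2 → (24, 'aabb')
  3 → (16, 'aabbabbbaabb')
  4 → (3, 'abaaabababbabaabbabbbaabb')
  5 → (14, 'abaabbabbbaabb')
  6 → (7, 'abababbabaabbabbbaabb')
  7 → (9, 'ababbabaabbabbbaabb')
  8 → (25, 'abb')
  9 → (0, 'abbabaaabababbabaabbabbbaabb')
  10 → (11, 'abbabaabbabbbaabb')
  11 → (17, 'abbabbbaabb')
  12 → (20, 'abbbaabb')
  13 → (27, 'b')
  14 → (4, 'baaabababbabaabbabbbaabb')
  15 → (23, 'baabb')
  16 → (15, 'baabbabbbaabb')
  17 → (2, 'babaaabababbabaabbabbbaabb')
  18 → (13, 'babaabbabbbaabb')
  19 → (8, 'bababbabaabbabbbaabb')
  20 → (10, 'babbabaabbabbbaabb')
  21 → (19, 'babbbaabb')
  22 → (26, 'bb')
  23 → (22, 'bbaabb')
  24 → (1, 'bbabaaabababbabaabbabbbaabb')
  25 → (12, 'bbabaabbabbbaabb')
  26 → (18, 'bbabbbaabb')
  27 → (21, 'bbbaabb')

SA = [5, 6, 24, 16, 3, 14, 7, 9, 25, 0, 11, 17, 20, 27, 4, 23, 15, 2, 13, 8, 10, 19, 26, 22, 1, 12, 18, 21]
i: (SA[i-1],SA[i]) lcp shared
  1: (5,6) 2 'aa'
  2: (6,24) 3 'aab'
  3: (24,16) 4 'aabb'
  4: (16,3) 1 'a'
  5: (3,14) 4 'abaa'
  6: (14,7) 3 'aba'
  7: (7,9) 4 'abab'
  8: (9,25) 2 'ab'
  9: (25,0) 3 'abb'
  10: (0,11) 7 'abbabaa'
  11: (11,17) 5 'abbab'
  12: (17,20) 3 'abb'
  13: (20,27) 0 ''
  14: (27,4) 1 'b'
  15: (4,23) 3 'baa'
  16: (23,15) 5 'baabb'
  17: (15,2) 2 'ba'
  18: (2,13) 5 'babaa'
  19: (13,8) 4 'baba'
  20: (8,10) 3 'bab'
  21: (10,19) 4 'babb'
  22: (19,26) 1 'b'
  23: (26,22) 2 'bb'
  24: (22,1) 3 'bba'
  25: (1,12) 6 'bbabaa'
  26: (12,18) 4 'bbab'
  27: (18,21) 2 'bb'

n(n+1)/2 = 28·29/2 = 406
Σ LCP = 0 + 2 + 3 + 4 + 1 + 4 + 3 + 4 + 2 + 3 + 7 + 5 + 3 + 0 + 1 + 3 + 5 + 2 + 5 + 4 + 3 + 4 + 1 + 2 + 3 + 6 + 4 + 2 = 86
distinct = 406 − 86 = 320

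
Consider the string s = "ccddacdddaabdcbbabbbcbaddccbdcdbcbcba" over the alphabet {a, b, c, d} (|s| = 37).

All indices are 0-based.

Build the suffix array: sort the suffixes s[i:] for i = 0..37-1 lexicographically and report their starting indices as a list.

rank→(start, suffix):
  0 → (36, 'a')
  1 → (9, 'aabdcbbabbbcbaddccbdcdbcbcba')
  2 → (16, 'abbbcbaddccbdcdbcbcba')
  3 → (10, 'abdcbbabbbcbaddccbdcdbcbcba')
  4 → (4, 'acdddaabdcbbabbbcbaddccbdcdbcbcba')
  5 → (22, 'addccbdcdbcbcba')
  6 → (35, 'ba')
  7 → (15, 'babbbcbaddccbdcdbcbcba')
  8 → (21, 'baddccbdcdbcbcba')
  9 → (14, 'bbabbbcbaddccbdcdbcbcba')
  10 → (17, 'bbbcbaddccbdcdbcbcba')
  11 → (18, 'bbcbaddccbdcdbcbcba')
  12 → (33, 'bcba')
  13 → (19, 'bcbaddccbdcdbcbcba')
  14 → (31, 'bcbcba')
  15 → (11, 'bdcbbabbbcbaddccbdcdbcbcba')
  16 → (27, 'bdcdbcbcba')
  17 → (34, 'cba')
  18 → (20, 'cbaddccbdcdbcbcba')
  19 → (13, 'cbbabbbcbaddccbdcdbcbcba')
  20 → (32, 'cbcba')
  21 → (26, 'cbdcdbcbcba')
  22 → (25, 'ccbdcdbcbcba')
  23 → (0, 'ccddacdddaabdcbbabbbcbaddccbdcdbcbcba')
  24 → (29, 'cdbcbcba')
  25 → (1, 'cddacdddaabdcbbabbbcbaddccbdcdbcbcba')
  26 → (5, 'cdddaabdcbbabbbcbaddccbdcdbcbcba')
  27 → (8, 'daabdcbbabbbcbaddccbdcdbcbcba')
  28 → (3, 'dacdddaabdcbbabbbcbaddccbdcdbcbcba')
  29 → (30, 'dbcbcba')
  30 → (12, 'dcbbabbbcbaddccbdcdbcbcba')
  31 → (24, 'dccbdcdbcbcba')
  32 → (28, 'dcdbcbcba')
  33 → (7, 'ddaabdcbbabbbcbaddccbdcdbcbcba')
  34 → (2, 'ddacdddaabdcbbabbbcbaddccbdcdbcbcba')
  35 → (23, 'ddccbdcdbcbcba')
  36 → (6, 'dddaabdcbbabbbcbaddccbdcdbcbcba')

[36, 9, 16, 10, 4, 22, 35, 15, 21, 14, 17, 18, 33, 19, 31, 11, 27, 34, 20, 13, 32, 26, 25, 0, 29, 1, 5, 8, 3, 30, 12, 24, 28, 7, 2, 23, 6]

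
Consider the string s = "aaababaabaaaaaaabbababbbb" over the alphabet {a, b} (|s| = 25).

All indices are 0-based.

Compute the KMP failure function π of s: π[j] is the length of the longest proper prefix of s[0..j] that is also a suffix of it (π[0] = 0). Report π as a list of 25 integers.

[0, 1, 2, 0, 1, 0, 1, 2, 0, 1, 2, 3, 3, 3, 3, 3, 4, 0, 1, 0, 1, 0, 0, 0, 0]

π[0] = 0
j=1 s[j]='a': π[1]=1 (border 'a')
j=2 s[j]='a': π[2]=2 (border 'aa')
j=3 s[j]='b': k: 2→1→0; π[3]=0 (border '')
j=4 s[j]='a': π[4]=1 (border 'a')
j=5 s[j]='b': k: 1→0; π[5]=0 (border '')
j=6 s[j]='a': π[6]=1 (border 'a')
j=7 s[j]='a': π[7]=2 (border 'aa')
j=8 s[j]='b': k: 2→1→0; π[8]=0 (border '')
j=9 s[j]='a': π[9]=1 (border 'a')
j=10 s[j]='a': π[10]=2 (border 'aa')
j=11 s[j]='a': π[11]=3 (border 'aaa')
j=12 s[j]='a': k: 3→2; π[12]=3 (border 'aaa')
j=13 s[j]='a': k: 3→2; π[13]=3 (border 'aaa')
j=14 s[j]='a': k: 3→2; π[14]=3 (border 'aaa')
j=15 s[j]='a': k: 3→2; π[15]=3 (border 'aaa')
j=16 s[j]='b': π[16]=4 (border 'aaab')
j=17 s[j]='b': k: 4→0; π[17]=0 (border '')
j=18 s[j]='a': π[18]=1 (border 'a')
j=19 s[j]='b': k: 1→0; π[19]=0 (border '')
j=20 s[j]='a': π[20]=1 (border 'a')
j=21 s[j]='b': k: 1→0; π[21]=0 (border '')
j=22 s[j]='b': π[22]=0 (border '')
j=23 s[j]='b': π[23]=0 (border '')
j=24 s[j]='b': π[24]=0 (border '')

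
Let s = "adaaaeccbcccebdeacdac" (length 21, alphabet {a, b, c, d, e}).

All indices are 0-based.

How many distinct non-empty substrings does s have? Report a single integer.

210

rank | idx | suffix
   0 |   2 | aaaeccbcccebdeacdac
   1 |   3 | aaeccbcccebdeacdac
   2 |  19 | ac
   3 |  16 | acdac
   4 |   0 | adaaaeccbcccebdeacdac
   5 |   4 | aeccbcccebdeacdac
   6 |   8 | bcccebdeacdac
   7 |  13 | bdeacdac
   8 |  20 | c
   9 |   7 | cbcccebdeacdac
  10 |   6 | ccbcccebdeacdac
  11 |   9 | cccebdeacdac
  12 |  10 | ccebdeacdac
  13 |  17 | cdac
  14 |  11 | cebdeacdac
  15 |   1 | daaaeccbcccebdeacdac
  16 |  18 | dac
  17 |  14 | deacdac
  18 |  15 | eacdac
  19 |  12 | ebdeacdac
  20 |   5 | eccbcccebdeacdac

SA = [2, 3, 19, 16, 0, 4, 8, 13, 20, 7, 6, 9, 10, 17, 11, 1, 18, 14, 15, 12, 5]
[i] adj suffixes → lcp
  [1] 2/3 → 2 ('aa')
  [2] 3/19 → 1 ('a')
  [3] 19/16 → 2 ('ac')
  [4] 16/0 → 1 ('a')
  [5] 0/4 → 1 ('a')
  [6] 4/8 → 0 ('')
  [7] 8/13 → 1 ('b')
  [8] 13/20 → 0 ('')
  [9] 20/7 → 1 ('c')
  [10] 7/6 → 1 ('c')
  [11] 6/9 → 2 ('cc')
  [12] 9/10 → 2 ('cc')
  [13] 10/17 → 1 ('c')
  [14] 17/11 → 1 ('c')
  [15] 11/1 → 0 ('')
  [16] 1/18 → 2 ('da')
  [17] 18/14 → 1 ('d')
  [18] 14/15 → 0 ('')
  [19] 15/12 → 1 ('e')
  [20] 12/5 → 1 ('e')

n(n+1)/2 = 21·22/2 = 231
Σ LCP = 0 + 2 + 1 + 2 + 1 + 1 + 0 + 1 + 0 + 1 + 1 + 2 + 2 + 1 + 1 + 0 + 2 + 1 + 0 + 1 + 1 = 21
distinct = 231 − 21 = 210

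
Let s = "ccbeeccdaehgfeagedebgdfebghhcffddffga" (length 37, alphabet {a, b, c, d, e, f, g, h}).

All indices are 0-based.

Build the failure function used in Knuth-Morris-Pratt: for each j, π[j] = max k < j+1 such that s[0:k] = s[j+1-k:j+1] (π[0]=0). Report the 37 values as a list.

[0, 1, 0, 0, 0, 1, 2, 0, 0, 0, 0, 0, 0, 0, 0, 0, 0, 0, 0, 0, 0, 0, 0, 0, 0, 0, 0, 0, 1, 0, 0, 0, 0, 0, 0, 0, 0]

π[0] = 0
j=1 s[j]='c': π[1]=1 (border 'c')
j=2 s[j]='b': k: 1→0; π[2]=0 (border '')
j=3 s[j]='e': π[3]=0 (border '')
j=4 s[j]='e': π[4]=0 (border '')
j=5 s[j]='c': π[5]=1 (border 'c')
j=6 s[j]='c': π[6]=2 (border 'cc')
j=7 s[j]='d': k: 2→1→0; π[7]=0 (border '')
j=8 s[j]='a': π[8]=0 (border '')
j=9 s[j]='e': π[9]=0 (border '')
j=10 s[j]='h': π[10]=0 (border '')
j=11 s[j]='g': π[11]=0 (border '')
j=12 s[j]='f': π[12]=0 (border '')
j=13 s[j]='e': π[13]=0 (border '')
j=14 s[j]='a': π[14]=0 (border '')
j=15 s[j]='g': π[15]=0 (border '')
j=16 s[j]='e': π[16]=0 (border '')
j=17 s[j]='d': π[17]=0 (border '')
j=18 s[j]='e': π[18]=0 (border '')
j=19 s[j]='b': π[19]=0 (border '')
j=20 s[j]='g': π[20]=0 (border '')
j=21 s[j]='d': π[21]=0 (border '')
j=22 s[j]='f': π[22]=0 (border '')
j=23 s[j]='e': π[23]=0 (border '')
j=24 s[j]='b': π[24]=0 (border '')
j=25 s[j]='g': π[25]=0 (border '')
j=26 s[j]='h': π[26]=0 (border '')
j=27 s[j]='h': π[27]=0 (border '')
j=28 s[j]='c': π[28]=1 (border 'c')
j=29 s[j]='f': k: 1→0; π[29]=0 (border '')
j=30 s[j]='f': π[30]=0 (border '')
j=31 s[j]='d': π[31]=0 (border '')
j=32 s[j]='d': π[32]=0 (border '')
j=33 s[j]='f': π[33]=0 (border '')
j=34 s[j]='f': π[34]=0 (border '')
j=35 s[j]='g': π[35]=0 (border '')
j=36 s[j]='a': π[36]=0 (border '')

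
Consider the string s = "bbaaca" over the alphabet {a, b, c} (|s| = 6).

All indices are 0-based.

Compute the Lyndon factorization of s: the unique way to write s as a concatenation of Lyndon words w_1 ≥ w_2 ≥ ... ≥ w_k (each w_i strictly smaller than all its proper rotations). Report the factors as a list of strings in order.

["b", "b", "aac", "a"]

emit factor 1: 'b' (i=0, period=1)
emit factor 2: 'b' (i=1, period=1)
emit factor 3: 'aac' (i=2, period=3)
emit factor 4: 'a' (i=5, period=1)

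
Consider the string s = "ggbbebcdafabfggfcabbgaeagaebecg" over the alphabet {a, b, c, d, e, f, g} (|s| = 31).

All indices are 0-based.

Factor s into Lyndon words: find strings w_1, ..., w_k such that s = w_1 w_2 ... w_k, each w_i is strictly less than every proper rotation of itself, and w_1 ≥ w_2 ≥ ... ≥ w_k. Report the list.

emit factor 1: 'g' (i=0, period=1)
emit factor 2: 'g' (i=1, period=1)
emit factor 3: 'bbebcd' (i=2, period=6)
emit factor 4: 'af' (i=8, period=2)
emit factor 5: 'abfggfc' (i=10, period=7)
emit factor 6: 'abbgaeagaebecg' (i=17, period=14)

["g", "g", "bbebcd", "af", "abfggfc", "abbgaeagaebecg"]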